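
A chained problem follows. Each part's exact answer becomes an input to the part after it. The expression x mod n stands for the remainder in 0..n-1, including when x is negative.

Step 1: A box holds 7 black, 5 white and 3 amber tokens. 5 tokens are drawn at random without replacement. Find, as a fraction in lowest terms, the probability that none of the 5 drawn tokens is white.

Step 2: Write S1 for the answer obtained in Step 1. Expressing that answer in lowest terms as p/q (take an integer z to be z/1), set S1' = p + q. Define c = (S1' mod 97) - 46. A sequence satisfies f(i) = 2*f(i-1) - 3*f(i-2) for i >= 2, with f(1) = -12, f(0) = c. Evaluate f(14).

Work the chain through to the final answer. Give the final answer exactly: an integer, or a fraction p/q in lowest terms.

-8700

Step 1: total draws C(15,5) = 3003; favorable C(10,5) = 252; P = 12/143; answer 12/143
Step 2: S1 = 12/143; threaded value p + q = 155; c = 12; f(2) = 2*(-12) - 3*(12) = -60; iterating: f(2)=-60, f(3)=-84, f(4)=12, f(5)=276, f(6)=516, f(7)=204, f(8)=-1140, f(9)=-2892, f(10)=-2364, f(11)=3948, f(12)=14988, f(13)=18132, f(14)=-8700; answer -8700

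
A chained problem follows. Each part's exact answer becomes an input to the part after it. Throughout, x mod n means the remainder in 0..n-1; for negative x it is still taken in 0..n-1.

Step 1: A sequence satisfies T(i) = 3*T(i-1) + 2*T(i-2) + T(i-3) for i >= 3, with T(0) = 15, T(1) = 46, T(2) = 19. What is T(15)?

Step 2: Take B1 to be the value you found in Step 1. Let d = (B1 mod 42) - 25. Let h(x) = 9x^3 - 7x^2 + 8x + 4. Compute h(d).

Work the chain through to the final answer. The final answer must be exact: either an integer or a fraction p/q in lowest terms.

Step 1: T(3) = 3*(19) + 2*(46) + 1*(15) = 164; iterating: T(3)=164, T(4)=576, T(5)=2075, T(6)=7541, T(7)=27349, T(8)=99204, T(9)=359851, T(10)=1305310, T(11)=4734836, T(12)=17174979, T(13)=62299919, T(14)=225984551, T(15)=819728470; answer 819728470
Step 2: B1 = 819728470; d = -3; 9*(-3)^3 - 7*(-3)^2 + 8*(-3)^1 + 4 = (-243) + (-63) + (-24) + (4) = -326; answer -326

-326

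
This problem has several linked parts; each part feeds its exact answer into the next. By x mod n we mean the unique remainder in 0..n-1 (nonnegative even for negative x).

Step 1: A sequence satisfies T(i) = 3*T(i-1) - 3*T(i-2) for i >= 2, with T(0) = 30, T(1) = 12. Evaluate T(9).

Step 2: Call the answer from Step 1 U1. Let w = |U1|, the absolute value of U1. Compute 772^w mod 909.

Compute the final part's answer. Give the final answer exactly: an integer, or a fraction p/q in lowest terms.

541

Step 1: T(2) = 3*(12) - 3*(30) = -54; iterating: T(2)=-54, T(3)=-198, T(4)=-432, T(5)=-702, T(6)=-810, T(7)=-324, T(8)=1458, T(9)=5346; answer 5346
Step 2: U1 = 5346; w = 5346; squarings mod 909: 772^1=772, 772^2=589, 772^4=592, 772^8=499, 772^16=844, 772^32=589, 772^64=592, 772^128=499, 772^256=844, 772^512=589, 772^1024=592, 772^2048=499, 772^4096=844; 772^5346 = 772^2 * 772^32 * 772^64 * 772^128 * 772^1024 * 772^4096 = 541 (mod 909); answer 541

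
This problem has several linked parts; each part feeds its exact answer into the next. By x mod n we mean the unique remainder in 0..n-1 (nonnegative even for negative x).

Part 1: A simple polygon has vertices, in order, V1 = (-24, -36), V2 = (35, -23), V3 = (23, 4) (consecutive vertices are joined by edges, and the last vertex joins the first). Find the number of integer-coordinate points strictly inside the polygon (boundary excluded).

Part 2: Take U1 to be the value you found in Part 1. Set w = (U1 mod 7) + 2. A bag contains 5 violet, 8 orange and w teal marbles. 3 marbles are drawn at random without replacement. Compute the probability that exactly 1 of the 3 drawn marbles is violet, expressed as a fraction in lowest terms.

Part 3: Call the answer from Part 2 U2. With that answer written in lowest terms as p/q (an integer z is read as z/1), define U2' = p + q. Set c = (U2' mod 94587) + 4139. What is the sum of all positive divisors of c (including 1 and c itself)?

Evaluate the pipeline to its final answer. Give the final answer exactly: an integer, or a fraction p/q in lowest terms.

Part 1: cross terms: (-24*-23 - 35*-36)=1812, (35*4 - 23*-23)=669, (23*-36 - -24*4)=-732; twice the area = |1749| = 1749; area = 1749/2; boundary points = 1 + 3 + 1 = 5; strictly interior points = area - boundary/2 + 1 = 873; answer 873
Part 2: U1 = 873; w = 7; total draws C(20,3) = 1140; favorable C(5,1)*C(15,2) = 525; P = 35/76; answer 35/76
Part 3: U2 = 35/76; threaded value p + q = 111; c = 4250; 4250 = 2 * 5^3 * 17; sigma = (1 + 2) * (1 + 5 + 25 + 125) * (1 + 17) = 3 * 156 * 18 = 8424; answer 8424

8424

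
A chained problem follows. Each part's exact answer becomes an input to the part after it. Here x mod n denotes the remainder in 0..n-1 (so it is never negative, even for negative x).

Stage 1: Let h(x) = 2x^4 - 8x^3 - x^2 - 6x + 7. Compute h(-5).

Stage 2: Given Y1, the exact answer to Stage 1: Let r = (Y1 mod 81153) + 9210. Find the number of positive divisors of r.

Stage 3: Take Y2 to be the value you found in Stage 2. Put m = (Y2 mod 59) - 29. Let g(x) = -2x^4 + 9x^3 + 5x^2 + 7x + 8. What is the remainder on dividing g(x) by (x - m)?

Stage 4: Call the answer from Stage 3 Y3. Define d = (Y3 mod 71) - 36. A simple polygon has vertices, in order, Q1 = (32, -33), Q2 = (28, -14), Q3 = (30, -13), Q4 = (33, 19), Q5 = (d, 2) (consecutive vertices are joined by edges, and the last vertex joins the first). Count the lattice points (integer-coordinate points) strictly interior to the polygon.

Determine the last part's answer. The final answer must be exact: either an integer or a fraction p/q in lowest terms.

401

Stage 1: 2*(-5)^4 - 8*(-5)^3 - 1*(-5)^2 - 6*(-5)^1 + 7 = (1250) + (1000) + (-25) + (30) + (7) = 2262; answer 2262
Stage 2: Y1 = 2262; r = 11472; 11472 = 2^4 * 3 * 239; number of divisors = (4+1) * (1+1) * (1+1) = 20; answer 20
Stage 3: Y2 = 20; m = -9; remainder = value at the root: -2*(-9)^4 + 9*(-9)^3 + 5*(-9)^2 + 7*(-9)^1 + 8 = (-13122) + (-6561) + (405) + (-63) + (8) = -19333; answer -19333
Stage 4: Y3 = -19333; d = 14; cross terms: (32*-14 - 28*-33)=476, (28*-13 - 30*-14)=56, (30*19 - 33*-13)=999, (33*2 - 14*19)=-200, (14*-33 - 32*2)=-526; twice the area = |805| = 805; area = 805/2; boundary points = 1 + 1 + 1 + 1 + 1 = 5; strictly interior points = area - boundary/2 + 1 = 401; answer 401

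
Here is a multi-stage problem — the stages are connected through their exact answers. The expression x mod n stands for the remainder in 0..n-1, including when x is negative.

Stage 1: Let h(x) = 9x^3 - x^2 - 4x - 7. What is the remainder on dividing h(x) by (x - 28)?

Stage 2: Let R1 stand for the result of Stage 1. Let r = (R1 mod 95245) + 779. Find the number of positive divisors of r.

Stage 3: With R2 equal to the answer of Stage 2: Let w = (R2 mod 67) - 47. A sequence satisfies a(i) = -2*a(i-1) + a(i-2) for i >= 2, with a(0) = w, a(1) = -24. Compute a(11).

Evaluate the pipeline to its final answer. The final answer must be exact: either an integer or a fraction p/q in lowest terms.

-64066

Stage 1: remainder = value at the root: 9*(28)^3 - 1*(28)^2 - 4*(28)^1 - 7 = (197568) + (-784) + (-112) + (-7) = 196665; answer 196665
Stage 2: R1 = 196665; r = 6954; 6954 = 2 * 3 * 19 * 61; number of divisors = (1+1) * (1+1) * (1+1) * (1+1) = 16; answer 16
Stage 3: R2 = 16; w = -31; a(2) = -2*(-24) + 1*(-31) = 17; iterating: a(2)=17, a(3)=-58, a(4)=133, a(5)=-324, a(6)=781, a(7)=-1886, a(8)=4553, a(9)=-10992, a(10)=26537, a(11)=-64066; answer -64066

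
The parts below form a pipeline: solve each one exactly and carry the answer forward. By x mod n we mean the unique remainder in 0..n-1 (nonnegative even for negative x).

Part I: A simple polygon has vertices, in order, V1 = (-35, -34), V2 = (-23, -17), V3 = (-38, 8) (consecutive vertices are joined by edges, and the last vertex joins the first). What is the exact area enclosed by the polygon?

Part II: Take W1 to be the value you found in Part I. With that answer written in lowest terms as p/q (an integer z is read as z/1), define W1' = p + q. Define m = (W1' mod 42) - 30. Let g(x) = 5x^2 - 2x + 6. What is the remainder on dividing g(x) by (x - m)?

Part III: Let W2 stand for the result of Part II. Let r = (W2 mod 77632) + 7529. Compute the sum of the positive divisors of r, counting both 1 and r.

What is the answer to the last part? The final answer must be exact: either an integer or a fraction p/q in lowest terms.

Part I: cross terms: (-35*-17 - -23*-34)=-187, (-23*8 - -38*-17)=-830, (-38*-34 - -35*8)=1572; twice the area = |555| = 555; area = 555/2; answer 555/2
Part II: W1 = 555/2; threaded value p + q = 557; m = -19; remainder = value at the root: 5*(-19)^2 - 2*(-19)^1 + 6 = (1805) + (38) + (6) = 1849; answer 1849
Part III: W2 = 1849; r = 9378; 9378 = 2 * 3^2 * 521; sigma = (1 + 2) * (1 + 3 + 9) * (1 + 521) = 3 * 13 * 522 = 20358; answer 20358

20358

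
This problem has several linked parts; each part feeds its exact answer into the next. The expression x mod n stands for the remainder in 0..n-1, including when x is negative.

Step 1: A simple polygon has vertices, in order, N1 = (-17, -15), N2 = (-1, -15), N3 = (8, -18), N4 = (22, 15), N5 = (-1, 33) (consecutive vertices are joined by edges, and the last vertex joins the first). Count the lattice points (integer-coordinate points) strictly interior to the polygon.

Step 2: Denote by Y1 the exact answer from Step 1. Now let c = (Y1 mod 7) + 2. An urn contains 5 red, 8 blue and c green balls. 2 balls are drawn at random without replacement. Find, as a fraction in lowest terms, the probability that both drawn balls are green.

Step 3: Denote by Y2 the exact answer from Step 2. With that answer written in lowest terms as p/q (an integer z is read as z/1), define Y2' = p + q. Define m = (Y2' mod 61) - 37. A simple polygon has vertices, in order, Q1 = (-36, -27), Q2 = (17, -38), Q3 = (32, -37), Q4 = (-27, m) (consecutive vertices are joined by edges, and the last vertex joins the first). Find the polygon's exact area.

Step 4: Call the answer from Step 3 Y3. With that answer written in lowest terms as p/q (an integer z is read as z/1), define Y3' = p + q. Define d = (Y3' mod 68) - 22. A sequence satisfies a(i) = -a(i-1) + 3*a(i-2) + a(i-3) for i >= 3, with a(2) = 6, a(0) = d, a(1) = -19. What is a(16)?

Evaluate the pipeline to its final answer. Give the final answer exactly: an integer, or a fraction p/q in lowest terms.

495367

Step 1: cross terms: (-17*-15 - -1*-15)=240, (-1*-18 - 8*-15)=138, (8*15 - 22*-18)=516, (22*33 - -1*15)=741, (-1*-15 - -17*33)=576; twice the area = |2211| = 2211; area = 2211/2; boundary points = 16 + 3 + 1 + 1 + 16 = 37; strictly interior points = area - boundary/2 + 1 = 1088; answer 1088
Step 2: Y1 = 1088; c = 5; total draws C(18,2) = 153; favorable C(5,2) = 10; P = 10/153; answer 10/153
Step 3: Y2 = 10/153; threaded value p + q = 163; m = 4; cross terms: (-36*-38 - 17*-27)=1827, (17*-37 - 32*-38)=587, (32*4 - -27*-37)=-871, (-27*-27 - -36*4)=873; twice the area = |2416| = 2416; area = 1208; answer 1208
Step 4: Y3 = 1208; threaded value p + q = 1209; d = 31; a(3) = -1*(6) + 3*(-19) + 1*(31) = -32; iterating: a(3)=-32, a(4)=31, a(5)=-121, a(6)=182, a(7)=-514, a(8)=939, a(9)=-2299, a(10)=4602, a(11)=-10560, a(12)=22067, a(13)=-49145, a(14)=104786, a(15)=-230154, a(16)=495367; answer 495367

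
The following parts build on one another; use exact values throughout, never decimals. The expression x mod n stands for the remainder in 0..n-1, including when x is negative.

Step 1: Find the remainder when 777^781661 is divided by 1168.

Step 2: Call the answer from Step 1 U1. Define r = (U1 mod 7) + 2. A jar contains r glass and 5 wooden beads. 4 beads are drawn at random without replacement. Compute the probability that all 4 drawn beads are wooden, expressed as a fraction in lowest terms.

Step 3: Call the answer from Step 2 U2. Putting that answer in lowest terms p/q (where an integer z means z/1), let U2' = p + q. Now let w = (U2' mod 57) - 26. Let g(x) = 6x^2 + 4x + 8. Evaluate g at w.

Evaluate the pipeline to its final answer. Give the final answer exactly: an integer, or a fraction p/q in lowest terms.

458

Step 1: squarings mod 1168: 777^1=777, 777^2=1041, 777^4=945, 777^8=673, 777^16=913, 777^32=785, 777^64=689, 777^128=513, 777^256=369, 777^512=673, 777^1024=913, 777^2048=785, 777^4096=689, 777^8192=513, 777^16384=369, 777^32768=673, 777^65536=913, 777^131072=785, 777^262144=689, 777^524288=513; 777^781661 = 777^1 * 777^4 * 777^8 * 777^16 * 777^64 * 777^256 * 777^1024 * 777^2048 * 777^8192 * 777^16384 * 777^32768 * 777^65536 * 777^131072 * 777^524288 = 905 (mod 1168); answer 905
Step 2: U1 = 905; r = 4; total draws C(9,4) = 126; favorable C(5,4) = 5; P = 5/126; answer 5/126
Step 3: U2 = 5/126; threaded value p + q = 131; w = -9; 6*(-9)^2 + 4*(-9)^1 + 8 = (486) + (-36) + (8) = 458; answer 458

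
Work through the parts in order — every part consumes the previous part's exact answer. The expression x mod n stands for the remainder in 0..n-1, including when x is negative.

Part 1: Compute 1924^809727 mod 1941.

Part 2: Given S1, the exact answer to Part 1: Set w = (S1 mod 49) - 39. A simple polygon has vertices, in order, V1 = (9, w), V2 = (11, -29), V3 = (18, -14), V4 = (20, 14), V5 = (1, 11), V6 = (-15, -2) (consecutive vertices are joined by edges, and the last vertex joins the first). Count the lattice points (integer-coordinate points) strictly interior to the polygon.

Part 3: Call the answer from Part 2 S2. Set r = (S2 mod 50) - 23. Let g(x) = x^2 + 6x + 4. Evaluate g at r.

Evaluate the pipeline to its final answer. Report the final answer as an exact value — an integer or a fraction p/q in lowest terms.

59

Part 1: squarings mod 1941: 1924^1=1924, 1924^2=289, 1924^4=58, 1924^8=1423, 1924^16=466, 1924^32=1705, 1924^64=1348, 1924^128=328, 1924^256=829, 1924^512=127, 1924^1024=601, 1924^2048=175, 1924^4096=1510, 1924^8192=1366, 1924^16384=655, 1924^32768=64, 1924^65536=214, 1924^131072=1153, 1924^262144=1765, 1924^524288=1861; 1924^809727 = 1924^1 * 1924^2 * 1924^4 * 1924^8 * 1924^16 * 1924^32 * 1924^64 * 1924^128 * 1924^512 * 1924^2048 * 1924^4096 * 1924^16384 * 1924^262144 * 1924^524288 = 1015 (mod 1941); answer 1015
Part 2: S1 = 1015; w = -4; cross terms: (9*-29 - 11*-4)=-217, (11*-14 - 18*-29)=368, (18*14 - 20*-14)=532, (20*11 - 1*14)=206, (1*-2 - -15*11)=163, (-15*-4 - 9*-2)=78; twice the area = |1130| = 1130; area = 565; boundary points = 1 + 1 + 2 + 1 + 1 + 2 = 8; strictly interior points = area - boundary/2 + 1 = 562; answer 562
Part 3: S2 = 562; r = -11; 1*(-11)^2 + 6*(-11)^1 + 4 = (121) + (-66) + (4) = 59; answer 59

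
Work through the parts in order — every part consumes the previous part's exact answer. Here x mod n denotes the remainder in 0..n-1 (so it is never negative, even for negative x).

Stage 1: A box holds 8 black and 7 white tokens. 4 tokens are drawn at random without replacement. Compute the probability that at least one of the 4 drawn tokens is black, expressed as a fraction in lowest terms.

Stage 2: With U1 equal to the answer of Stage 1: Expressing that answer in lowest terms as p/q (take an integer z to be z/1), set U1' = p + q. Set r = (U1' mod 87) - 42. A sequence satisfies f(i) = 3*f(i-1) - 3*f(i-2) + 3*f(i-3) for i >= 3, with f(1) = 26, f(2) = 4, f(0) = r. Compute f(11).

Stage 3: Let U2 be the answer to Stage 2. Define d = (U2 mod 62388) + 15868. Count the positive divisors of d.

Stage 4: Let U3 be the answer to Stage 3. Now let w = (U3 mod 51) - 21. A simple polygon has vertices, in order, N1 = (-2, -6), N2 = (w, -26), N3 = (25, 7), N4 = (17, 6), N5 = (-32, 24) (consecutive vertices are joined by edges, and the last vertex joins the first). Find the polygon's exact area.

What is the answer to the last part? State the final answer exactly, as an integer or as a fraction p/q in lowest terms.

Stage 1: total draws C(15,4) = 1365; complement C(7,4) = 35; favorable 1365 - 35 = 1330; P = 38/39; answer 38/39
Stage 2: U1 = 38/39; threaded value p + q = 77; r = 35; f(3) = 3*(4) - 3*(26) + 3*(35) = 39; iterating: f(3)=39, f(4)=183, f(5)=444, f(6)=900, f(7)=1917, f(8)=4383, f(9)=10098, f(10)=22896, f(11)=51543; answer 51543
Stage 3: U2 = 51543; d = 67411; 67411 is prime, so its only divisors are 1 and 67411; count = 2; answer 2
Stage 4: U3 = 2; w = -19; cross terms: (-2*-26 - -19*-6)=-62, (-19*7 - 25*-26)=517, (25*6 - 17*7)=31, (17*24 - -32*6)=600, (-32*-6 - -2*24)=240; twice the area = |1326| = 1326; area = 663; answer 663

663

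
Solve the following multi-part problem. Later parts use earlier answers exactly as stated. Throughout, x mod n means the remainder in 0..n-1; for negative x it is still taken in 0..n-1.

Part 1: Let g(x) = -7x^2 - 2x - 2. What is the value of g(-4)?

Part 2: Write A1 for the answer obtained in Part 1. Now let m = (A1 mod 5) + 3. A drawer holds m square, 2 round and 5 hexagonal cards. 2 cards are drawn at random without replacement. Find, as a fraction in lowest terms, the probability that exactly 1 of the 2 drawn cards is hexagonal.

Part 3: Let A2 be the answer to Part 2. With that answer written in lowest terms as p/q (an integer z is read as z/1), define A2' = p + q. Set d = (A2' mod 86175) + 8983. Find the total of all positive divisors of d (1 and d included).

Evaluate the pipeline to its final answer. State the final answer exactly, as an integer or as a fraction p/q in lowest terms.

9960

Part 1: -7*(-4)^2 - 2*(-4)^1 - 2 = (-112) + (8) + (-2) = -106; answer -106
Part 2: A1 = -106; m = 7; total draws C(14,2) = 91; favorable C(5,1)*C(9,1) = 45; P = 45/91; answer 45/91
Part 3: A2 = 45/91; threaded value p + q = 136; d = 9119; 9119 = 11 * 829; sigma = (1 + 11) * (1 + 829) = 12 * 830 = 9960; answer 9960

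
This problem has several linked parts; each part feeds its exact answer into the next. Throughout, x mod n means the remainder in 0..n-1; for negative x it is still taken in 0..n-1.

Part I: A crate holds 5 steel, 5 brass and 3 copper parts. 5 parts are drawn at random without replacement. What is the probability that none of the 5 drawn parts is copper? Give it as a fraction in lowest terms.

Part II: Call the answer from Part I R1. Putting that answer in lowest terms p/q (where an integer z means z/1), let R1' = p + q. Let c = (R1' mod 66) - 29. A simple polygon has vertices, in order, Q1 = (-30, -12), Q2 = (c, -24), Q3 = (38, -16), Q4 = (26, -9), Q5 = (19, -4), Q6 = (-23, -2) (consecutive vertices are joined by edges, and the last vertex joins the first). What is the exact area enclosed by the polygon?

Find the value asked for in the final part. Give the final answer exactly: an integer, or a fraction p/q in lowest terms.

1819/2

Part I: total draws C(13,5) = 1287; favorable C(10,5) = 252; P = 28/143; answer 28/143
Part II: R1 = 28/143; threaded value p + q = 171; c = 10; cross terms: (-30*-24 - 10*-12)=840, (10*-16 - 38*-24)=752, (38*-9 - 26*-16)=74, (26*-4 - 19*-9)=67, (19*-2 - -23*-4)=-130, (-23*-12 - -30*-2)=216; twice the area = |1819| = 1819; area = 1819/2; answer 1819/2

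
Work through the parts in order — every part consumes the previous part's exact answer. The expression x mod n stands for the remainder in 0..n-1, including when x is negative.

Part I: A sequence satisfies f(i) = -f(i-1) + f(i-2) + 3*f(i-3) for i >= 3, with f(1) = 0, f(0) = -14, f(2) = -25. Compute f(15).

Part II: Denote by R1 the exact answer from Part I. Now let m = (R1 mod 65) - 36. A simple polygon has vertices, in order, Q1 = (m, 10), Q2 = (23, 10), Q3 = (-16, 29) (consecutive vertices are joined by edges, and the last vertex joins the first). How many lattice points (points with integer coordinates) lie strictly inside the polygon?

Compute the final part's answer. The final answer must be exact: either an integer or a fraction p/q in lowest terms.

Part I: f(3) = -1*(-25) + 1*(0) + 3*(-14) = -17; iterating: f(3)=-17, f(4)=-8, f(5)=-84, f(6)=25, f(7)=-133, f(8)=-94, f(9)=36, f(10)=-529, f(11)=283, f(12)=-704, f(13)=-600, f(14)=745, f(15)=-3457; answer -3457
Part II: R1 = -3457; m = 17; cross terms: (17*10 - 23*10)=-60, (23*29 - -16*10)=827, (-16*10 - 17*29)=-653; twice the area = |114| = 114; area = 57; boundary points = 6 + 1 + 1 = 8; strictly interior points = area - boundary/2 + 1 = 54; answer 54

54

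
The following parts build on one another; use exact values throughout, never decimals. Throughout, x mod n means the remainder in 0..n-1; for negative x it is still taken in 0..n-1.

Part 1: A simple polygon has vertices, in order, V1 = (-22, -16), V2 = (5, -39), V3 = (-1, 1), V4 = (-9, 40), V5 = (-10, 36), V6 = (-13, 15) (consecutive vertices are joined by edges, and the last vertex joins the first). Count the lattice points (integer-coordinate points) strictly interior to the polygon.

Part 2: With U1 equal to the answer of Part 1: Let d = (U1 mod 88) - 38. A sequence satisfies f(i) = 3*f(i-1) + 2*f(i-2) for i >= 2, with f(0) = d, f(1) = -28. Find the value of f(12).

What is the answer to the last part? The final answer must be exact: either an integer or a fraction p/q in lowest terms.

Part 1: cross terms: (-22*-39 - 5*-16)=938, (5*1 - -1*-39)=-34, (-1*40 - -9*1)=-31, (-9*36 - -10*40)=76, (-10*15 - -13*36)=318, (-13*-16 - -22*15)=538; twice the area = |1805| = 1805; area = 1805/2; boundary points = 1 + 2 + 1 + 1 + 3 + 1 = 9; strictly interior points = area - boundary/2 + 1 = 899; answer 899
Part 2: U1 = 899; d = -19; f(2) = 3*(-28) + 2*(-19) = -122; iterating: f(2)=-122, f(3)=-422, f(4)=-1510, f(5)=-5374, f(6)=-19142, f(7)=-68174, f(8)=-242806, f(9)=-864766, f(10)=-3079910, f(11)=-10969262, f(12)=-39067606; answer -39067606

-39067606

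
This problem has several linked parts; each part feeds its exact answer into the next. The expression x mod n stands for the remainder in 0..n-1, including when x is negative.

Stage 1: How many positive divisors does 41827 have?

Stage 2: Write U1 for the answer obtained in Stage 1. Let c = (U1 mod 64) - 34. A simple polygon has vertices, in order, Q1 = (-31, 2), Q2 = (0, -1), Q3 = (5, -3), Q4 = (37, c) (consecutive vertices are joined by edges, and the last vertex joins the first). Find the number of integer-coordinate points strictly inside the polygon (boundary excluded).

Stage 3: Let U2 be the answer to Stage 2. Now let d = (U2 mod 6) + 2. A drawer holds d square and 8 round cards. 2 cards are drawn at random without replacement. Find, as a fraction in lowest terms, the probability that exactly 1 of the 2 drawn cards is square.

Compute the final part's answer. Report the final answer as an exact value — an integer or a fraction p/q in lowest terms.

Stage 1: 41827 = 151 * 277; number of divisors = (1+1) * (1+1) = 4; answer 4
Stage 2: U1 = 4; c = -30; cross terms: (-31*-1 - 0*2)=31, (0*-3 - 5*-1)=5, (5*-30 - 37*-3)=-39, (37*2 - -31*-30)=-856; twice the area = |-859| = 859; area = 859/2; boundary points = 1 + 1 + 1 + 4 = 7; strictly interior points = area - boundary/2 + 1 = 427; answer 427
Stage 3: U2 = 427; d = 3; total draws C(11,2) = 55; favorable C(3,1)*C(8,1) = 24; P = 24/55; answer 24/55

24/55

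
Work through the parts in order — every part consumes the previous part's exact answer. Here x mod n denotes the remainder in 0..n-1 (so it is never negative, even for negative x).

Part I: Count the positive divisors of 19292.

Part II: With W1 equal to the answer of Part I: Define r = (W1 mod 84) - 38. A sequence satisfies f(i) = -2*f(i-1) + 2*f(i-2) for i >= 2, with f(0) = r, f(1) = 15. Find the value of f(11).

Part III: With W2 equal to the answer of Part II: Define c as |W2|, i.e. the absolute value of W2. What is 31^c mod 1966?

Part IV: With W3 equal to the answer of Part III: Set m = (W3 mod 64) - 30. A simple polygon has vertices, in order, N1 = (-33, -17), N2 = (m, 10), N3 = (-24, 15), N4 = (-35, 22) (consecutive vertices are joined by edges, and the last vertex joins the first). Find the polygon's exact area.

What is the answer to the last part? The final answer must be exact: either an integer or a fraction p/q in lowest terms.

Part I: 19292 = 2^2 * 7 * 13 * 53; number of divisors = (2+1) * (1+1) * (1+1) * (1+1) = 24; answer 24
Part II: W1 = 24; r = -14; f(2) = -2*(15) + 2*(-14) = -58; iterating: f(2)=-58, f(3)=146, f(4)=-408, f(5)=1108, f(6)=-3032, f(7)=8280, f(8)=-22624, f(9)=61808, f(10)=-168864, f(11)=461344; answer 461344
Part III: W2 = 461344; c = 461344; squarings mod 1966: 31^1=31, 31^2=961, 31^4=1467, 31^8=1285, 31^16=1751, 31^32=1007, 31^64=1559, 31^128=505, 31^256=1411, 31^512=1329, 31^1024=773, 31^2048=1831, 31^4096=531, 31^8192=823, 31^16384=1025, 31^32768=781, 31^65536=501, 31^131072=1319, 31^262144=1817; 31^461344 = 31^32 * 31^512 * 31^2048 * 31^65536 * 31^131072 * 31^262144 = 913 (mod 1966); answer 913
Part IV: W3 = 913; m = -13; cross terms: (-33*10 - -13*-17)=-551, (-13*15 - -24*10)=45, (-24*22 - -35*15)=-3, (-35*-17 - -33*22)=1321; twice the area = |812| = 812; area = 406; answer 406

406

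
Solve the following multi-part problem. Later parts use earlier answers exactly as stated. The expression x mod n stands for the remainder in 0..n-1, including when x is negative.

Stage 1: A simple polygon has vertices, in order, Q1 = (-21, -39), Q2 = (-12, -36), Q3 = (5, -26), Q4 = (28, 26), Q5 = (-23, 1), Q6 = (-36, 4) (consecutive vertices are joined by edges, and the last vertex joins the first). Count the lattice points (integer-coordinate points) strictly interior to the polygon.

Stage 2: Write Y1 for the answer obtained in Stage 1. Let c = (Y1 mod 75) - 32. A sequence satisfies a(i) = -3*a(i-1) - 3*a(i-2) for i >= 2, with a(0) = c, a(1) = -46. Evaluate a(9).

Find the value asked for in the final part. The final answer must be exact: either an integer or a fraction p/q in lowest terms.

Stage 1: cross terms: (-21*-36 - -12*-39)=288, (-12*-26 - 5*-36)=492, (5*26 - 28*-26)=858, (28*1 - -23*26)=626, (-23*4 - -36*1)=-56, (-36*-39 - -21*4)=1488; twice the area = |3696| = 3696; area = 1848; boundary points = 3 + 1 + 1 + 1 + 1 + 1 = 8; strictly interior points = area - boundary/2 + 1 = 1845; answer 1845
Stage 2: Y1 = 1845; c = 13; a(2) = -3*(-46) - 3*(13) = 99; iterating: a(2)=99, a(3)=-159, a(4)=180, a(5)=-63, a(6)=-351, a(7)=1242, a(8)=-2673, a(9)=4293; answer 4293

4293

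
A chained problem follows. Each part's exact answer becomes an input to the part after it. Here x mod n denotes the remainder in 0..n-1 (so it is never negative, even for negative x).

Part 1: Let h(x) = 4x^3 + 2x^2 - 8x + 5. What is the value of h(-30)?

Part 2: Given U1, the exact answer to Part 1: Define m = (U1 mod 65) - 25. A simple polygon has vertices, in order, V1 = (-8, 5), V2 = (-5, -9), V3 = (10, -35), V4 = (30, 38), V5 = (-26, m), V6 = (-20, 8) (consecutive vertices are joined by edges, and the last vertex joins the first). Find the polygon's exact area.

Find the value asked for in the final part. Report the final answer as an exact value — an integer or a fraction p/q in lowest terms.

2143

Part 1: 4*(-30)^3 + 2*(-30)^2 - 8*(-30)^1 + 5 = (-108000) + (1800) + (240) + (5) = -105955; answer -105955
Part 2: U1 = -105955; m = 35; cross terms: (-8*-9 - -5*5)=97, (-5*-35 - 10*-9)=265, (10*38 - 30*-35)=1430, (30*35 - -26*38)=2038, (-26*8 - -20*35)=492, (-20*5 - -8*8)=-36; twice the area = |4286| = 4286; area = 2143; answer 2143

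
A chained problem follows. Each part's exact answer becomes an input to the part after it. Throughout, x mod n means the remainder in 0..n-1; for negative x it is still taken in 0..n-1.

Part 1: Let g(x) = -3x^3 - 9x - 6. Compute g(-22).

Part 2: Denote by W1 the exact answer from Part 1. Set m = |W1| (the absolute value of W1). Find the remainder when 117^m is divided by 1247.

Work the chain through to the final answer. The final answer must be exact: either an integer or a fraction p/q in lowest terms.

494

Part 1: -3*(-22)^3 - 9*(-22)^1 - 6 = (31944) + (198) + (-6) = 32136; answer 32136
Part 2: W1 = 32136; m = 32136; squarings mod 1247: 117^1=117, 117^2=1219, 117^4=784, 117^8=1132, 117^16=755, 117^32=146, 117^64=117, 117^128=1219, 117^256=784, 117^512=1132, 117^1024=755, 117^2048=146, 117^4096=117, 117^8192=1219, 117^16384=784; 117^32136 = 117^8 * 117^128 * 117^256 * 117^1024 * 117^2048 * 117^4096 * 117^8192 * 117^16384 = 494 (mod 1247); answer 494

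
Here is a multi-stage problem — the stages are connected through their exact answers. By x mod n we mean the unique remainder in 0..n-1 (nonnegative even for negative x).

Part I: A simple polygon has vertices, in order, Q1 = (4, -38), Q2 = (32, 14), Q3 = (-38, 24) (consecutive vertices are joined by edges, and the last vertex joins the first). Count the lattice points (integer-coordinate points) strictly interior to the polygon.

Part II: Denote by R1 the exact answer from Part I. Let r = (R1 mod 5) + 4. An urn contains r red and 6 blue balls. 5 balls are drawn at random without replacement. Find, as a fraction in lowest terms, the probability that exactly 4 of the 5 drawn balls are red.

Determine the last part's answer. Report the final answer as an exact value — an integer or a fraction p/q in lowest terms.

70/429

Part I: cross terms: (4*14 - 32*-38)=1272, (32*24 - -38*14)=1300, (-38*-38 - 4*24)=1348; twice the area = |3920| = 3920; area = 1960; boundary points = 4 + 10 + 2 = 16; strictly interior points = area - boundary/2 + 1 = 1953; answer 1953
Part II: R1 = 1953; r = 7; total draws C(13,5) = 1287; favorable C(7,4)*C(6,1) = 210; P = 70/429; answer 70/429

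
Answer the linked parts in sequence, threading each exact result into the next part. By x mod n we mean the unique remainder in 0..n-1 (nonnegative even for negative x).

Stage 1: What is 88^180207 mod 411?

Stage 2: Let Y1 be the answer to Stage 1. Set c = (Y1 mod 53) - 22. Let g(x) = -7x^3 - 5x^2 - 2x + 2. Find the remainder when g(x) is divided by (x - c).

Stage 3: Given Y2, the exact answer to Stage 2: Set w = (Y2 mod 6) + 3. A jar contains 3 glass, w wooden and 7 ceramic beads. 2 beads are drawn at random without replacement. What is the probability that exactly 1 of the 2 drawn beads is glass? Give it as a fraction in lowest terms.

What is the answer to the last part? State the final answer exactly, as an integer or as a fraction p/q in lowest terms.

Stage 1: squarings mod 411: 88^1=88, 88^2=346, 88^4=115, 88^8=73, 88^16=397, 88^32=196, 88^64=193, 88^128=259, 88^256=88, 88^512=346, 88^1024=115, 88^2048=73, 88^4096=397, 88^8192=196, 88^16384=193, 88^32768=259, 88^65536=88, 88^131072=346; 88^180207 = 88^1 * 88^2 * 88^4 * 88^8 * 88^32 * 88^64 * 88^128 * 88^256 * 88^512 * 88^1024 * 88^2048 * 88^4096 * 88^8192 * 88^32768 * 88^131072 = 211 (mod 411); answer 211
Stage 2: Y1 = 211; c = 30; remainder = value at the root: -7*(30)^3 - 5*(30)^2 - 2*(30)^1 + 2 = (-189000) + (-4500) + (-60) + (2) = -193558; answer -193558
Stage 3: Y2 = -193558; w = 5; total draws C(15,2) = 105; favorable C(3,1)*C(12,1) = 36; P = 12/35; answer 12/35

12/35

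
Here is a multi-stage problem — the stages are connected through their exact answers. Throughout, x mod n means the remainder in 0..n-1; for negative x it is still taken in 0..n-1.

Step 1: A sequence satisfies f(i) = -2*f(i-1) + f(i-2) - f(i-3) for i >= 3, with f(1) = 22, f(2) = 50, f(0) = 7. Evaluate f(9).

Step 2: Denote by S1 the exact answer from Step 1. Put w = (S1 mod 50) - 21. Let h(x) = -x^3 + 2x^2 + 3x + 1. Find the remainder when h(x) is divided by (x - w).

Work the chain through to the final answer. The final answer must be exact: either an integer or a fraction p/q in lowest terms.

Step 1: f(3) = -2*(50) + 1*(22) - 1*(7) = -85; iterating: f(3)=-85, f(4)=198, f(5)=-531, f(6)=1345, f(7)=-3419, f(8)=8714, f(9)=-22192; answer -22192
Step 2: S1 = -22192; w = -13; remainder = value at the root: -1*(-13)^3 + 2*(-13)^2 + 3*(-13)^1 + 1 = (2197) + (338) + (-39) + (1) = 2497; answer 2497

2497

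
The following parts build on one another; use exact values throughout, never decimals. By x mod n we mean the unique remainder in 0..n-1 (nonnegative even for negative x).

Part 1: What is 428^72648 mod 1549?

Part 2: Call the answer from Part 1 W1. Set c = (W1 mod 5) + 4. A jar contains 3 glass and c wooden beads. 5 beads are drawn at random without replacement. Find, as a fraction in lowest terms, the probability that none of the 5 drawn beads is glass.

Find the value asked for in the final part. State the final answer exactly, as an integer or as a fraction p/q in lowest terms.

4/33

Part 1: squarings mod 1549: 428^1=428, 428^2=402, 428^4=508, 428^8=930, 428^16=558, 428^32=15, 428^64=225, 428^128=1057, 428^256=420, 428^512=1363, 428^1024=518, 428^2048=347, 428^4096=1136, 428^8192=179, 428^16384=1061, 428^32768=1147, 428^65536=508; 428^72648 = 428^8 * 428^64 * 428^128 * 428^256 * 428^512 * 428^2048 * 428^4096 * 428^65536 = 1464 (mod 1549); answer 1464
Part 2: W1 = 1464; c = 8; total draws C(11,5) = 462; favorable C(8,5) = 56; P = 4/33; answer 4/33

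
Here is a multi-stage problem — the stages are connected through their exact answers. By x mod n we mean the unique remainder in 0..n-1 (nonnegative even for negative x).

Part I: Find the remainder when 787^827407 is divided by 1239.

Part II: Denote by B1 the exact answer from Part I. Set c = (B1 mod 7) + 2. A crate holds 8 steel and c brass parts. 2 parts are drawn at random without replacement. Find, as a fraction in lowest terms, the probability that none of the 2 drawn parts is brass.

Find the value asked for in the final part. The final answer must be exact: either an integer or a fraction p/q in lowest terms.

Part I: squarings mod 1239: 787^1=787, 787^2=1108, 787^4=1054, 787^8=772, 787^16=25, 787^32=625, 787^64=340, 787^128=373, 787^256=361, 787^512=226, 787^1024=277, 787^2048=1150, 787^4096=487, 787^8192=520, 787^16384=298, 787^32768=835, 787^65536=907, 787^131072=1192, 787^262144=970, 787^524288=499; 787^827407 = 787^1 * 787^2 * 787^4 * 787^8 * 787^8192 * 787^32768 * 787^262144 * 787^524288 = 241 (mod 1239); answer 241
Part II: B1 = 241; c = 5; total draws C(13,2) = 78; favorable C(8,2) = 28; P = 14/39; answer 14/39

14/39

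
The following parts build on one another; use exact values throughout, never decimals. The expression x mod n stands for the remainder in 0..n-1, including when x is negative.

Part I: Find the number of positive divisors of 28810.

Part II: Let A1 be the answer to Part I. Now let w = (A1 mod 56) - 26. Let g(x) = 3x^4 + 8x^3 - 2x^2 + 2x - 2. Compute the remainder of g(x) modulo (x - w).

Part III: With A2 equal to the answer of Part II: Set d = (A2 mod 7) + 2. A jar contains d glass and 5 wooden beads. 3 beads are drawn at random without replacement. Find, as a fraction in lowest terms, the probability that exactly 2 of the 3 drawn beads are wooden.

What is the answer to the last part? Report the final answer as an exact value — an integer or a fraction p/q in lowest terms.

Part I: 28810 = 2 * 5 * 43 * 67; number of divisors = (1+1) * (1+1) * (1+1) * (1+1) = 16; answer 16
Part II: A1 = 16; w = -10; remainder = value at the root: 3*(-10)^4 + 8*(-10)^3 - 2*(-10)^2 + 2*(-10)^1 - 2 = (30000) + (-8000) + (-200) + (-20) + (-2) = 21778; answer 21778
Part III: A2 = 21778; d = 3; total draws C(8,3) = 56; favorable C(5,2)*C(3,1) = 30; P = 15/28; answer 15/28

15/28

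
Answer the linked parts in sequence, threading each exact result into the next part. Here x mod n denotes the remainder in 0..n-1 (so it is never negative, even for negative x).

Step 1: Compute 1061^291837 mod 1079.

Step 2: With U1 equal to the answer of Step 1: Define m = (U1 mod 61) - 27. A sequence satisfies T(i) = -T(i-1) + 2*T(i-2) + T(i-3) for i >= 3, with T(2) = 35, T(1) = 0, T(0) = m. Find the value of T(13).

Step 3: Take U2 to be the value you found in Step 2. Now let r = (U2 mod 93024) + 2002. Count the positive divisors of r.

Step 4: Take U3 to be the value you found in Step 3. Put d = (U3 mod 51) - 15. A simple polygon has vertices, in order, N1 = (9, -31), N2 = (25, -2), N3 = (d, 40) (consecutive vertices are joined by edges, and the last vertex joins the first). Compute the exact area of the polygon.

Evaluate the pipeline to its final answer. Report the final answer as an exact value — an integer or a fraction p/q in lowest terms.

Step 1: squarings mod 1079: 1061^1=1061, 1061^2=324, 1061^4=313, 1061^8=859, 1061^16=924, 1061^32=287, 1061^64=365, 1061^128=508, 1061^256=183, 1061^512=40, 1061^1024=521, 1061^2048=612, 1061^4096=131, 1061^8192=976, 1061^16384=898, 1061^32768=391, 1061^65536=742, 1061^131072=274, 1061^262144=625; 1061^291837 = 1061^1 * 1061^4 * 1061^8 * 1061^16 * 1061^32 * 1061^64 * 1061^128 * 1061^256 * 1061^512 * 1061^4096 * 1061^8192 * 1061^16384 * 1061^262144 = 853 (mod 1079); answer 853
Step 2: U1 = 853; m = 33; T(3) = -1*(35) + 2*(0) + 1*(33) = -2; iterating: T(3)=-2, T(4)=72, T(5)=-41, T(6)=183, T(7)=-193, T(8)=518, T(9)=-721, T(10)=1564, T(11)=-2488, T(12)=4895, T(13)=-8307; answer -8307
Step 3: U2 = -8307; r = 86719; 86719 is prime, so its only divisors are 1 and 86719; count = 2; answer 2
Step 4: U3 = 2; d = -13; cross terms: (9*-2 - 25*-31)=757, (25*40 - -13*-2)=974, (-13*-31 - 9*40)=43; twice the area = |1774| = 1774; area = 887; answer 887

887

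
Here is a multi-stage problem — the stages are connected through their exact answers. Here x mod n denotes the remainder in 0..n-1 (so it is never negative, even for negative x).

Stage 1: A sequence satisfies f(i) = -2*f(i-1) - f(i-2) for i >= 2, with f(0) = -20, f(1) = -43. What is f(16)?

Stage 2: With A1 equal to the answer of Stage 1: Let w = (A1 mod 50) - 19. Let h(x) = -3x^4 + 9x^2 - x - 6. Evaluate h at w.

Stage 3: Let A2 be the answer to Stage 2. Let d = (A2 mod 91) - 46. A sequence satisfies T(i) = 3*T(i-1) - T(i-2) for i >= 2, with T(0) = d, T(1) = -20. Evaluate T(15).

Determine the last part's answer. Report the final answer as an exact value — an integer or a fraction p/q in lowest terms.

Stage 1: f(2) = -2*(-43) - 1*(-20) = 106; iterating: f(2)=106, f(3)=-169, f(4)=232, f(5)=-295, f(6)=358, f(7)=-421, f(8)=484, f(9)=-547, f(10)=610, f(11)=-673, f(12)=736, f(13)=-799, f(14)=862, f(15)=-925, f(16)=988; answer 988
Stage 2: A1 = 988; w = 19; -3*(19)^4 + 9*(19)^2 - 1*(19)^1 - 6 = (-390963) + (3249) + (-19) + (-6) = -387739; answer -387739
Stage 3: A2 = -387739; d = -34; T(2) = 3*(-20) - 1*(-34) = -26; iterating: T(2)=-26, T(3)=-58, T(4)=-148, T(5)=-386, T(6)=-1010, T(7)=-2644, T(8)=-6922, T(9)=-18122, T(10)=-47444, T(11)=-124210, T(12)=-325186, T(13)=-851348, T(14)=-2228858, T(15)=-5835226; answer -5835226

-5835226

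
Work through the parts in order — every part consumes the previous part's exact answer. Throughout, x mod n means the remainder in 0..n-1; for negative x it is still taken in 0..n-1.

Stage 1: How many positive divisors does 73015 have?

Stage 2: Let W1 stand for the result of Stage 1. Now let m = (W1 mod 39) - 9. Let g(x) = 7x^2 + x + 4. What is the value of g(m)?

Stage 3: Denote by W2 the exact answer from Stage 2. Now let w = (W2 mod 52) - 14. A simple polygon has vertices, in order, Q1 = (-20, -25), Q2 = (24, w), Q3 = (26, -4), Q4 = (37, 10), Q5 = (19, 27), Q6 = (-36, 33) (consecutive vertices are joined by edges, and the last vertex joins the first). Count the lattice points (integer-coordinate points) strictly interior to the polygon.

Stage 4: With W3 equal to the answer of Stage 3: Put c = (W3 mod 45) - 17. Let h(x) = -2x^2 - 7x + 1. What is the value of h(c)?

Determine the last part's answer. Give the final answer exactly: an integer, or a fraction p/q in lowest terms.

-71

Stage 1: 73015 = 5 * 17 * 859; number of divisors = (1+1) * (1+1) * (1+1) = 8; answer 8
Stage 2: W1 = 8; m = -1; 7*(-1)^2 + 1*(-1)^1 + 4 = (7) + (-1) + (4) = 10; answer 10
Stage 3: W2 = 10; w = -4; cross terms: (-20*-4 - 24*-25)=680, (24*-4 - 26*-4)=8, (26*10 - 37*-4)=408, (37*27 - 19*10)=809, (19*33 - -36*27)=1599, (-36*-25 - -20*33)=1560; twice the area = |5064| = 5064; area = 2532; boundary points = 1 + 2 + 1 + 1 + 1 + 2 = 8; strictly interior points = area - boundary/2 + 1 = 2529; answer 2529
Stage 4: W3 = 2529; c = -8; -2*(-8)^2 - 7*(-8)^1 + 1 = (-128) + (56) + (1) = -71; answer -71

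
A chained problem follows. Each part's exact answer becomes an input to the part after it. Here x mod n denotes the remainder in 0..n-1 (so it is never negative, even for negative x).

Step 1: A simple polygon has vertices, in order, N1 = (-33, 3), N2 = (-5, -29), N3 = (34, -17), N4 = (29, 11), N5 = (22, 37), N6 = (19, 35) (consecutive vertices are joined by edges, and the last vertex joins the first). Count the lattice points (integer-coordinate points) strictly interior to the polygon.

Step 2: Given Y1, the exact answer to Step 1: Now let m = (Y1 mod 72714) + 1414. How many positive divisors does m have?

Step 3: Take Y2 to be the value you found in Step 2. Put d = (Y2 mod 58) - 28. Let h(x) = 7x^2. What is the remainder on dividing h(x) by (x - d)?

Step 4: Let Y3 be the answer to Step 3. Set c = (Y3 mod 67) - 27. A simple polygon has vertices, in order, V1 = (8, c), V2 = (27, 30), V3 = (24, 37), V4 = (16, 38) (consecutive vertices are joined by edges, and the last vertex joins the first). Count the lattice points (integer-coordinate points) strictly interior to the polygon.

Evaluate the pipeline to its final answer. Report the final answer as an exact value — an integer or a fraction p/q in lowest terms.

122

Step 1: cross terms: (-33*-29 - -5*3)=972, (-5*-17 - 34*-29)=1071, (34*11 - 29*-17)=867, (29*37 - 22*11)=831, (22*35 - 19*37)=67, (19*3 - -33*35)=1212; twice the area = |5020| = 5020; area = 2510; boundary points = 4 + 3 + 1 + 1 + 1 + 4 = 14; strictly interior points = area - boundary/2 + 1 = 2504; answer 2504
Step 2: Y1 = 2504; m = 3918; 3918 = 2 * 3 * 653; number of divisors = (1+1) * (1+1) * (1+1) = 8; answer 8
Step 3: Y2 = 8; d = -20; remainder = value at the root: 7*(-20)^2 = (2800) = 2800; answer 2800
Step 4: Y3 = 2800; c = 26; cross terms: (8*30 - 27*26)=-462, (27*37 - 24*30)=279, (24*38 - 16*37)=320, (16*26 - 8*38)=112; twice the area = |249| = 249; area = 249/2; boundary points = 1 + 1 + 1 + 4 = 7; strictly interior points = area - boundary/2 + 1 = 122; answer 122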